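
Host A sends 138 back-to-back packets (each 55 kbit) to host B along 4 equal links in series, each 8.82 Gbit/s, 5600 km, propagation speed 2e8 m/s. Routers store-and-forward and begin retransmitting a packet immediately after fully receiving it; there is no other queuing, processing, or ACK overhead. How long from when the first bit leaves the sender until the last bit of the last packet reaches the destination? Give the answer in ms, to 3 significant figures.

113 ms

Per-hop transmission t_tx = L/R = 55000/8820000000 = 0.00623583 ms.
Per-hop propagation t_prop = 5600000/200000000 = 28 ms.
Pipeline fill: first packet needs 4·t_tx to clear all hops; remaining 137 packets each add one t_tx.
Total = (4+138-1)·t_tx + 4·t_prop = 141·0.00623583 + 4·28 = 113 ms.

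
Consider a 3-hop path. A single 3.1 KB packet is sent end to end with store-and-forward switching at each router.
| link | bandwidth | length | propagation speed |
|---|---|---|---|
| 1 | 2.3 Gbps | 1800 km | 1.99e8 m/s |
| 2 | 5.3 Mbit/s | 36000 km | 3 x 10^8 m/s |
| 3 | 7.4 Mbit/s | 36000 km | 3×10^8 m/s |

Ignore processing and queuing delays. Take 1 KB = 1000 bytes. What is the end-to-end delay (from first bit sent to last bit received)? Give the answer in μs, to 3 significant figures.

257000 μs

L = 24800 bits.
Transmission delays (L/R per hop): 10.7826, 4679.25, 3351.35 μs; sum = 8041.38 μs.
Propagation delays (d/s per hop): 9045.23, 120000, 120000 μs; sum = 249045 μs.
End-to-end = 257000 μs.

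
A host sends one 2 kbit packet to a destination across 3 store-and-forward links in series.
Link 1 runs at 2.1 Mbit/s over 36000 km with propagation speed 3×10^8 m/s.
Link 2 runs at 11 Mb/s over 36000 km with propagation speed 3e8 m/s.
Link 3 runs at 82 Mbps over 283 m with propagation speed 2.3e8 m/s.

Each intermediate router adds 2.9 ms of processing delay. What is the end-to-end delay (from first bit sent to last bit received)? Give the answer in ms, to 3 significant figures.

247 ms

L = 2000 bits.
Transmission delays (L/R per hop): 0.952381, 0.181818, 0.0243902 ms; sum = 1.15859 ms.
Propagation delays (d/s per hop): 120, 120, 0.00123043 ms; sum = 240.001 ms.
Processing at 2 router(s): 2 × 2.9 ms = 5.8 ms.
End-to-end = 247 ms.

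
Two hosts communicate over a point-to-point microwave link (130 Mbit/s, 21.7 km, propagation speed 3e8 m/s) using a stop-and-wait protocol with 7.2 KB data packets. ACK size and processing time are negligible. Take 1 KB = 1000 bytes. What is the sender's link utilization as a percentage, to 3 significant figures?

t_tx = L/R = 57600/130000000 = 0.000443077 s.
t_prop = 21700/300000000 = 7.23333e-05 s; RTT = 0.000144667 s.
Cycle = t_tx + RTT = 0.000587744 s.
Utilization = t_tx / cycle = 0.000443077/0.000587744 = 75.4 %.

75.4 %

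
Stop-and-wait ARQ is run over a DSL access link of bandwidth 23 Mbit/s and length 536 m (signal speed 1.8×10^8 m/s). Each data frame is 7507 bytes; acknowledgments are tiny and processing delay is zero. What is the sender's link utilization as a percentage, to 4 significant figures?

99.77 %

t_tx = L/R = 60056/23000000 = 0.00261113 s.
t_prop = 536/180000000 = 2.97778e-06 s; RTT = 5.95556e-06 s.
Cycle = t_tx + RTT = 0.00261709 s.
Utilization = t_tx / cycle = 0.00261113/0.00261709 = 99.77 %.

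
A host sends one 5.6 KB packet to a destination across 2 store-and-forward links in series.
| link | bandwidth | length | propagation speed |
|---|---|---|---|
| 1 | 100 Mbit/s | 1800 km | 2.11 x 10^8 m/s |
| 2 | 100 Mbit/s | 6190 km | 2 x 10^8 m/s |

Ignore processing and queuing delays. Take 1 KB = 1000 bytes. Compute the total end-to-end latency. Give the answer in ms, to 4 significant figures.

L = 44800 bits.
Transmission delay per hop = L/R = 44800/100000000 = 0.448 ms; 2 hops → 0.896 ms.
Propagation delays (d/s per hop): 8.53081, 30.95 ms; sum = 39.4808 ms.
End-to-end = 40.38 ms.

40.38 ms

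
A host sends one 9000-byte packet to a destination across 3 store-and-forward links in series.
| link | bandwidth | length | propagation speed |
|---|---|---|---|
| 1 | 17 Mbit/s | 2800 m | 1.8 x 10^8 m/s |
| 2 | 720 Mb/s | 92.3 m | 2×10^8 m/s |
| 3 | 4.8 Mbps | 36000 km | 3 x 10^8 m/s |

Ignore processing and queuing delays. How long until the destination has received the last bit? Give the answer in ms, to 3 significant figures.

139 ms

L = 9000 × 8 = 72000 bits.
Transmission delays (L/R per hop): 4.23529, 0.1, 15 ms; sum = 19.3353 ms.
Propagation delays (d/s per hop): 0.0155556, 0.0004615, 120 ms; sum = 120.016 ms.
End-to-end = 139 ms.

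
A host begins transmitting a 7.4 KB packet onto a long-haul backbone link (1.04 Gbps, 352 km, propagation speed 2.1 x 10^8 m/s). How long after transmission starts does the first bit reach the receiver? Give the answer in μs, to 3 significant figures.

First bit experiences only propagation delay: d/s = 352000/210000000 = 1680 μs.

1680 μs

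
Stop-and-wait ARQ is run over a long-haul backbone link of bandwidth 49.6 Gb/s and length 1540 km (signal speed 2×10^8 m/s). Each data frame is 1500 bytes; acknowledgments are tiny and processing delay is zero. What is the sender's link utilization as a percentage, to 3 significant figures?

t_tx = L/R = 12000/49600000000 = 2.41935e-07 s.
t_prop = 1540000/200000000 = 0.0077 s; RTT = 0.0154 s.
Cycle = t_tx + RTT = 0.0154002 s.
Utilization = t_tx / cycle = 2.41935e-07/0.0154002 = 0.00157 %.

0.00157 %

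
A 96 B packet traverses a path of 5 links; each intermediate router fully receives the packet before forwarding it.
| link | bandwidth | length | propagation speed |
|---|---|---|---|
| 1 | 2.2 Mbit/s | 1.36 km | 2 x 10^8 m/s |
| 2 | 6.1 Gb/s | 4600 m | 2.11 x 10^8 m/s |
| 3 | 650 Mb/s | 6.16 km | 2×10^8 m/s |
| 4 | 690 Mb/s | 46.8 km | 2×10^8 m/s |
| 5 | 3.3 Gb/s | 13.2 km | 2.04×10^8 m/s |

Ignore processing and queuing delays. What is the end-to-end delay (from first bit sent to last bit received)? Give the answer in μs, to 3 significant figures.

710 μs

L = 96 × 8 = 768 bits.
Transmission delays (L/R per hop): 349.091, 0.125902, 1.18154, 1.11304, 0.232727 μs; sum = 351.744 μs.
Propagation delays (d/s per hop): 6.8, 21.8009, 30.8, 234, 64.7059 μs; sum = 358.107 μs.
End-to-end = 710 μs.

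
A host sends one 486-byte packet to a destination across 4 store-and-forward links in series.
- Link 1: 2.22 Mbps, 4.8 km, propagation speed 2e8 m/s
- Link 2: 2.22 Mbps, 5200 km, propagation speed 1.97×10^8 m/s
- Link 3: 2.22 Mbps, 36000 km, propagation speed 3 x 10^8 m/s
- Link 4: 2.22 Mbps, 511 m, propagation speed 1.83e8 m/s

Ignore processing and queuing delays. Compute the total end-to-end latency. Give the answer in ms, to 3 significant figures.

L = 486 × 8 = 3888 bits.
Transmission delay per hop = L/R = 3888/2220000 = 1.75135 ms; 4 hops → 7.00541 ms.
Propagation delays (d/s per hop): 0.024, 26.3959, 120, 0.00279235 ms; sum = 146.423 ms.
End-to-end = 153 ms.

153 ms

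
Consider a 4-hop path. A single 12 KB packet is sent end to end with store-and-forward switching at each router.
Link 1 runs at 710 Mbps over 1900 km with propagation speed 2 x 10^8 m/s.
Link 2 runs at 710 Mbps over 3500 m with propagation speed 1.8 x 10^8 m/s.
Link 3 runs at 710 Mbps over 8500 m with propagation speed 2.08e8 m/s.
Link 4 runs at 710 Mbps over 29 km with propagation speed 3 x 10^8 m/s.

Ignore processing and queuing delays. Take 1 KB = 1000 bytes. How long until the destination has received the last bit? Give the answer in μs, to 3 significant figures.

L = 96000 bits.
Transmission delay per hop = L/R = 96000/710000000 = 135.211 μs; 4 hops → 540.845 μs.
Propagation delays (d/s per hop): 9500, 19.4444, 40.8654, 96.6667 μs; sum = 9656.98 μs.
End-to-end = 10200 μs.

10200 μs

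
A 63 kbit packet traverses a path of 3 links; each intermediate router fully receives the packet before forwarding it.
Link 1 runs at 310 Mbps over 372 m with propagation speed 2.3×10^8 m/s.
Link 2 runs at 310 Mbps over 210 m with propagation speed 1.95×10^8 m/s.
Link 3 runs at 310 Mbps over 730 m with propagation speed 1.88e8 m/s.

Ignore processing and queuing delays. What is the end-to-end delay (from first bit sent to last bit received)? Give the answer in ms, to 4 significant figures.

L = 63000 bits.
Transmission delay per hop = L/R = 63000/310000000 = 0.203226 ms; 3 hops → 0.609677 ms.
Propagation delays (d/s per hop): 0.00161739, 0.00107692, 0.00388298 ms; sum = 0.00657729 ms.
End-to-end = 0.6163 ms.

0.6163 ms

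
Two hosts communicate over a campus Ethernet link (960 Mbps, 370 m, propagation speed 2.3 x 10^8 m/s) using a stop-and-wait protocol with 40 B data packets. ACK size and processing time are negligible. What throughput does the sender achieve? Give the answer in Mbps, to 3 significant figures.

90.1 Mbps

t_tx = L/R = 320/960000000 = 3.33333e-07 s.
t_prop = 370/2.3e+08 = 1.6087e-06 s; RTT = 3.21739e-06 s.
Cycle = t_tx + RTT = 3.55072e-06 s.
Throughput = L / cycle = 320 / 3.55072e-06 = 90.1 Mbps.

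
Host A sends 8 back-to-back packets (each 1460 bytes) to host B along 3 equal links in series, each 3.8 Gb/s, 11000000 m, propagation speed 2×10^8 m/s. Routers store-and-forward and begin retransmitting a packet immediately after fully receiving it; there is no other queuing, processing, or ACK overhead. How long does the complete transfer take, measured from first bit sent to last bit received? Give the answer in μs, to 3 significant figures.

Per-hop transmission t_tx = L/R = 11680/3800000000 = 3.07368 μs.
Per-hop propagation t_prop = 11000000/200000000 = 55000 μs.
Pipeline fill: first packet needs 3·t_tx to clear all hops; remaining 7 packets each add one t_tx.
Total = (3+8-1)·t_tx + 3·t_prop = 10·3.07368 + 3·55000 = 165000 μs.

165000 μs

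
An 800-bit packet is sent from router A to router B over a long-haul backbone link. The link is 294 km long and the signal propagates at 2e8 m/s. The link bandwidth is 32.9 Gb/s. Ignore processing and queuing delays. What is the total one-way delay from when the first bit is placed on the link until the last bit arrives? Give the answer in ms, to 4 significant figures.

Transmission delay = L/R = 800 / 32900000000 = 2.43161e-05 ms.
Propagation delay = d/s = 294000 m / 200000000 m/s = 1.47 ms.
Total = 1.470 ms.

1.470 ms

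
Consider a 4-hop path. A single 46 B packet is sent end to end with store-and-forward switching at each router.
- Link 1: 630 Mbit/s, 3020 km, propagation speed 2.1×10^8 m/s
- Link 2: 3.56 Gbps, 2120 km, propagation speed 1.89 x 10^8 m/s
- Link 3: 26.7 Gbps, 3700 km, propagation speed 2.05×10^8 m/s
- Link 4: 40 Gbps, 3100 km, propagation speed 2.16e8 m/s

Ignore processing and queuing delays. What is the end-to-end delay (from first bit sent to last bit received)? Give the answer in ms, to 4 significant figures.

58.00 ms

L = 46 × 8 = 368 bits.
Transmission delays (L/R per hop): 0.000584127, 0.000103371, 1.37828e-05, 9.2e-06 ms; sum = 0.000710481 ms.
Propagation delays (d/s per hop): 14.381, 11.2169, 18.0488, 14.3519 ms; sum = 57.9985 ms.
End-to-end = 58.00 ms.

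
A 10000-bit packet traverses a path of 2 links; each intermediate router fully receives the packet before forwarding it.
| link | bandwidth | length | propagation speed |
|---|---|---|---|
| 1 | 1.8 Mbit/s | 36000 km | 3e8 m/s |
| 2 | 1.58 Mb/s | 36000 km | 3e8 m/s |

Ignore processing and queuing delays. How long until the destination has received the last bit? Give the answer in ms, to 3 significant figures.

Transmission delays (L/R per hop): 5.55556, 6.32911 ms; sum = 11.8847 ms.
Propagation delays (d/s per hop): 120, 120 ms; sum = 240 ms.
End-to-end = 252 ms.

252 ms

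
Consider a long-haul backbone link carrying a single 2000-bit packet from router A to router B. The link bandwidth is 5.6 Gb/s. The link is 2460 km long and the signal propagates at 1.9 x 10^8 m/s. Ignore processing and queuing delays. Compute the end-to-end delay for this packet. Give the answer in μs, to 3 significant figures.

Transmission delay = L/R = 2000 / 5600000000 = 0.357143 μs.
Propagation delay = d/s = 2460000 m / 190000000 m/s = 12947.4 μs.
Total = 12900 μs.

12900 μs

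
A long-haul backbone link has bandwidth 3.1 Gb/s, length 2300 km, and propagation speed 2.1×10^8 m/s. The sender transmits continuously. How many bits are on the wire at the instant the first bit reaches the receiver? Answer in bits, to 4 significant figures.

33950000 bits

Propagation delay = 2300000 / 210000000 = 0.0109524 s.
BDP = R × t_prop = 3100000000 × 0.0109524 = 33952400 bits.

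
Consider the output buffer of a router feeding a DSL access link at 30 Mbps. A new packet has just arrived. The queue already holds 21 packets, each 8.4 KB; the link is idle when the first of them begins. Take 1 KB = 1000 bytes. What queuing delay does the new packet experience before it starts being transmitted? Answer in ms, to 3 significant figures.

Each queued packet: L/R = 67200/30000000 = 2.24 ms.
21 queued → 47.04 ms.
Queuing delay = 47.0 ms.

47.0 ms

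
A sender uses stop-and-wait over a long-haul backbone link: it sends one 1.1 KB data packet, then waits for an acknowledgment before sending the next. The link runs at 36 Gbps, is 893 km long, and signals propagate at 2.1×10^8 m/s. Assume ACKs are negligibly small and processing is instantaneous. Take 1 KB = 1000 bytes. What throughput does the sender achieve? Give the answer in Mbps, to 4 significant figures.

t_tx = L/R = 8800/36000000000 = 2.44444e-07 s.
t_prop = 893000/210000000 = 0.00425238 s; RTT = 0.00850476 s.
Cycle = t_tx + RTT = 0.00850501 s.
Throughput = L / cycle = 8800 / 0.00850501 = 1.035 Mbps.

1.035 Mbps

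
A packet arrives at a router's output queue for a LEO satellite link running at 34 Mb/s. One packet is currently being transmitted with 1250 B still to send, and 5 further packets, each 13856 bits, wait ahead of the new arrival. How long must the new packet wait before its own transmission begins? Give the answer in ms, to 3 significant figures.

Each queued packet: L/R = 13856/34000000 = 0.407529 ms.
5 queued → 2.03765 ms.
Plus remaining 10000 bits of current packet: 0.294118 ms.
Queuing delay = 2.33 ms.

2.33 ms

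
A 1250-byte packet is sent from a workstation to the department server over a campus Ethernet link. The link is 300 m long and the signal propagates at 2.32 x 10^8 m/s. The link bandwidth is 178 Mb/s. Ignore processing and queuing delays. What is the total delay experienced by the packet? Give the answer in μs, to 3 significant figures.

57.5 μs

L = 1250 × 8 = 10000 bits.
Transmission delay = L/R = 10000 / 178000000 = 56.1798 μs.
Propagation delay = d/s = 300 m / 2.32e+08 m/s = 1.2931 μs.
Total = 57.5 μs.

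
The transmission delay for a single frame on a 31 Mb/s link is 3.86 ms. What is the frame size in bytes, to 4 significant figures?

14960 bytes

L = R × t_tx = 31000000 b/s × 0.00386 s = 119660 bits.
In bytes: 119660 / 8 = 14960 bytes.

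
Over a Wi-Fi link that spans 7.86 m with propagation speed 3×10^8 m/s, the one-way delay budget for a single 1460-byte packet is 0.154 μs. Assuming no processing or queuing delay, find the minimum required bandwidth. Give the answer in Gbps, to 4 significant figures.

L = 11680 bits.
Propagation delay = 7.86 / 300000000 = 0.0262 μs.
Transmission budget = 0.154 − 0.0262 = 0.1278 μs.
R ≥ L / t_tx = 11680 bits / 1.278e-07 s = 91.39 Gbps.

91.39 Gbps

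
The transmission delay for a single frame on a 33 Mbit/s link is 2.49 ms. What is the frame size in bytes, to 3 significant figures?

L = R × t_tx = 33000000 b/s × 0.00249 s = 82170 bits.
In bytes: 82170 / 8 = 10300 bytes.

10300 bytes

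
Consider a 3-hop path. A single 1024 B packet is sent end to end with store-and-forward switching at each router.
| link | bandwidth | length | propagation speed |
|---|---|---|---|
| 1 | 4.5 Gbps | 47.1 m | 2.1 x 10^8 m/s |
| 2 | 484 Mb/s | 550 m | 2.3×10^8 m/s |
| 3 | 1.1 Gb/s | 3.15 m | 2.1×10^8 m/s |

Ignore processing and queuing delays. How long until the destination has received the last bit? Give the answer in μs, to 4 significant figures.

28.82 μs

L = 1024 × 8 = 8192 bits.
Transmission delays (L/R per hop): 1.82044, 16.9256, 7.44727 μs; sum = 26.1933 μs.
Propagation delays (d/s per hop): 0.224286, 2.3913, 0.015 μs; sum = 2.63059 μs.
End-to-end = 28.82 μs.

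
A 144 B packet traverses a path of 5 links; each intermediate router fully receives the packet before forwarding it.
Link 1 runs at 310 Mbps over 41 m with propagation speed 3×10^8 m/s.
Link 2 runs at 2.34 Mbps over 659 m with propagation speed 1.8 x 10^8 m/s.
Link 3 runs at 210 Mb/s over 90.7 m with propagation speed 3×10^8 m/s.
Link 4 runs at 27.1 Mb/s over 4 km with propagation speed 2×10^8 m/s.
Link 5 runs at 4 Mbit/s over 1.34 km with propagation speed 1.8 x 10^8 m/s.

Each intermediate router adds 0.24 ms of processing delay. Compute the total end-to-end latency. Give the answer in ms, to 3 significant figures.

1.82 ms

L = 144 × 8 = 1152 bits.
Transmission delays (L/R per hop): 0.00371613, 0.492308, 0.00548571, 0.0425092, 0.288 ms; sum = 0.832019 ms.
Propagation delays (d/s per hop): 0.000136667, 0.00366111, 0.000302333, 0.02, 0.00744444 ms; sum = 0.0315446 ms.
Processing at 4 router(s): 4 × 0.24 ms = 0.96 ms.
End-to-end = 1.82 ms.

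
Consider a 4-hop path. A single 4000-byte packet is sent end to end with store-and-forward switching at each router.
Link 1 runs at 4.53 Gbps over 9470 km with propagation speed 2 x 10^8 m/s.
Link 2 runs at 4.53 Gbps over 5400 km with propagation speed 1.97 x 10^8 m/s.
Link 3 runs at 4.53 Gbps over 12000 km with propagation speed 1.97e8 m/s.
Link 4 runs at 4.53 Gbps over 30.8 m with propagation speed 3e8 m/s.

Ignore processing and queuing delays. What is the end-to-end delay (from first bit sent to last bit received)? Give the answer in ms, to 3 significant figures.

L = 4000 × 8 = 32000 bits.
Transmission delay per hop = L/R = 32000/4530000000 = 0.00706402 ms; 4 hops → 0.0282561 ms.
Propagation delays (d/s per hop): 47.35, 27.4112, 60.9137, 0.000102667 ms; sum = 135.675 ms.
End-to-end = 136 ms.

136 ms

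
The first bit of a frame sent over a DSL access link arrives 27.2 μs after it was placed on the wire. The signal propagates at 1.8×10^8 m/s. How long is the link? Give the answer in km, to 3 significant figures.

d = s × t_prop = 180000000 × 2.72e-05 = 4.90 km.

4.90 km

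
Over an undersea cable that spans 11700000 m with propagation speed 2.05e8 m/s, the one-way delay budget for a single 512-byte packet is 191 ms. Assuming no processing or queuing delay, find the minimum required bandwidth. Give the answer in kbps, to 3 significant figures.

L = 4096 bits.
Propagation delay = 11700000 / 2.05e+08 = 57.0732 ms.
Transmission budget = 191 − 57.0732 = 133.927 ms.
R ≥ L / t_tx = 4096 bits / 0.133927 s = 30.6 kbps.

30.6 kbps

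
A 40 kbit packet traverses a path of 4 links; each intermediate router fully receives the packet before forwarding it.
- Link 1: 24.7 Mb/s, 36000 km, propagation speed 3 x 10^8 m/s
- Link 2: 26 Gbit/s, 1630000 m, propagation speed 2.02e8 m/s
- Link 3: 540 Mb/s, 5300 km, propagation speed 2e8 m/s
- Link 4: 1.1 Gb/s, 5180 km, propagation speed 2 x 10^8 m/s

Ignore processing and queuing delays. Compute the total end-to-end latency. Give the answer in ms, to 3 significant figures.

L = 40000 bits.
Transmission delays (L/R per hop): 1.61943, 0.00153846, 0.0740741, 0.0363636 ms; sum = 1.73141 ms.
Propagation delays (d/s per hop): 120, 8.06931, 26.5, 25.9 ms; sum = 180.469 ms.
End-to-end = 182 ms.

182 ms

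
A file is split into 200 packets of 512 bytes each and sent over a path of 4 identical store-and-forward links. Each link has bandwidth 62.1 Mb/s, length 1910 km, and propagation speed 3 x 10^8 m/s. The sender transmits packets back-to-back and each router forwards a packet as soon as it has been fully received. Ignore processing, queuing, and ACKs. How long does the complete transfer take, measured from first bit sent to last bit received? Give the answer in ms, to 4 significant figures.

38.86 ms

Per-hop transmission t_tx = L/R = 4096/62100000 = 0.0659581 ms.
Per-hop propagation t_prop = 1910000/300000000 = 6.36667 ms.
Pipeline fill: first packet needs 4·t_tx to clear all hops; remaining 199 packets each add one t_tx.
Total = (4+200-1)·t_tx + 4·t_prop = 203·0.0659581 + 4·6.36667 = 38.86 ms.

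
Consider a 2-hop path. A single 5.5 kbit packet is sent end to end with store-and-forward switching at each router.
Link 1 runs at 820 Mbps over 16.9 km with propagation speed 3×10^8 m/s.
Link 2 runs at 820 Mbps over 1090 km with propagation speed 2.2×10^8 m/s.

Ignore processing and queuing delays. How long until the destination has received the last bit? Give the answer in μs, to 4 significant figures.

L = 5500 bits.
Transmission delay per hop = L/R = 5500/820000000 = 6.70732 μs; 2 hops → 13.4146 μs.
Propagation delays (d/s per hop): 56.3333, 4954.55 μs; sum = 5010.88 μs.
End-to-end = 5024 μs.

5024 μs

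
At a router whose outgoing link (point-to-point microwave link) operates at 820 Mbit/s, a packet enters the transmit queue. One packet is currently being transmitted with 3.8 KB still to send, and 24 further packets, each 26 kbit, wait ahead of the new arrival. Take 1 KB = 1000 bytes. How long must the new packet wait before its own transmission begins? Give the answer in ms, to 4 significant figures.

0.7980 ms

Each queued packet: L/R = 26000/820000000 = 0.0317073 ms.
24 queued → 0.760976 ms.
Plus remaining 30400 bits of current packet: 0.0370732 ms.
Queuing delay = 0.7980 ms.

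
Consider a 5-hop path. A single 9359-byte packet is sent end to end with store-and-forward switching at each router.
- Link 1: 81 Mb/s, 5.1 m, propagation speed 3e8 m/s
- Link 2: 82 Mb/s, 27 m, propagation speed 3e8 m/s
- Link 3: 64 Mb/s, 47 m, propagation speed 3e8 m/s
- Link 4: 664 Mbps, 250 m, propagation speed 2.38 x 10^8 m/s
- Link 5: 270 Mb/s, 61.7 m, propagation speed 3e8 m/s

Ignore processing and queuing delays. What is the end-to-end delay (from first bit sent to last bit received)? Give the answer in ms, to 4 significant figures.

L = 9359 × 8 = 74872 bits.
Transmission delays (L/R per hop): 0.924346, 0.913073, 1.16988, 0.112759, 0.277304 ms; sum = 3.39736 ms.
Propagation delays (d/s per hop): 1.7e-05, 9e-05, 0.000156667, 0.00105042, 0.000205667 ms; sum = 0.00151975 ms.
End-to-end = 3.399 ms.

3.399 ms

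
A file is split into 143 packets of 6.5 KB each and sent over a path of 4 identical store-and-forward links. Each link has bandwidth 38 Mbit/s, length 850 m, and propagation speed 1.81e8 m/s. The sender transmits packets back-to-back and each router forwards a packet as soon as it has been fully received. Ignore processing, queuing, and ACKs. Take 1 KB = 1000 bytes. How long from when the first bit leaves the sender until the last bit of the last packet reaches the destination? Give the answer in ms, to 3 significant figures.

Per-hop transmission t_tx = L/R = 52000/38000000 = 1.36842 ms.
Per-hop propagation t_prop = 850/181000000 = 0.00469613 ms.
Pipeline fill: first packet needs 4·t_tx to clear all hops; remaining 142 packets each add one t_tx.
Total = (4+143-1)·t_tx + 4·t_prop = 146·1.36842 + 4·0.00469613 = 200 ms.

200 ms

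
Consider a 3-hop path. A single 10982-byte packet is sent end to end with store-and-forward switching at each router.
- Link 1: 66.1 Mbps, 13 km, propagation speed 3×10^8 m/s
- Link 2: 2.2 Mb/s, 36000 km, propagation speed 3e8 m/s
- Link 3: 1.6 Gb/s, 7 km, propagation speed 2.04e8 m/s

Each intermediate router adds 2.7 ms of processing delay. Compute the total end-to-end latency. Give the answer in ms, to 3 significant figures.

167 ms

L = 10982 × 8 = 87856 bits.
Transmission delays (L/R per hop): 1.32914, 39.9345, 0.05491 ms; sum = 41.3186 ms.
Propagation delays (d/s per hop): 0.0433333, 120, 0.0343137 ms; sum = 120.078 ms.
Processing at 2 router(s): 2 × 2.7 ms = 5.4 ms.
End-to-end = 167 ms.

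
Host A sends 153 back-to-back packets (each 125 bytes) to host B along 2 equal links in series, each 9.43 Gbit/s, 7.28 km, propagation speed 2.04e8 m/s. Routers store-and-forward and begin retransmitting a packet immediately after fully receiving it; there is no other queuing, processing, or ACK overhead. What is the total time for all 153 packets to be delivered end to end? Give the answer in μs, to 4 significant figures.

87.70 μs

Per-hop transmission t_tx = L/R = 1000/9430000000 = 0.106045 μs.
Per-hop propagation t_prop = 7280/204000000 = 35.6863 μs.
Pipeline fill: first packet needs 2·t_tx to clear all hops; remaining 152 packets each add one t_tx.
Total = (2+153-1)·t_tx + 2·t_prop = 154·0.106045 + 2·35.6863 = 87.70 μs.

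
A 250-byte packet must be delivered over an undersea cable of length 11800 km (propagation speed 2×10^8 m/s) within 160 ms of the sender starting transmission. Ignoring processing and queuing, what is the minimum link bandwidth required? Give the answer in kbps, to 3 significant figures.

19.8 kbps

L = 2000 bits.
Propagation delay = 11800000 / 200000000 = 59 ms.
Transmission budget = 160 − 59 = 101 ms.
R ≥ L / t_tx = 2000 bits / 0.101 s = 19.8 kbps.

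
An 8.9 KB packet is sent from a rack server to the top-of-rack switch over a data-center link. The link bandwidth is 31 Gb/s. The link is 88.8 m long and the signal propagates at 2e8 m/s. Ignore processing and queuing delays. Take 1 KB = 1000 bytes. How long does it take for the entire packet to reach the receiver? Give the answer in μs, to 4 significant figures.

L = 71200 bits.
Transmission delay = L/R = 71200 / 31000000000 = 2.29677 μs.
Propagation delay = d/s = 88.8 m / 200000000 m/s = 0.444 μs.
Total = 2.741 μs.

2.741 μs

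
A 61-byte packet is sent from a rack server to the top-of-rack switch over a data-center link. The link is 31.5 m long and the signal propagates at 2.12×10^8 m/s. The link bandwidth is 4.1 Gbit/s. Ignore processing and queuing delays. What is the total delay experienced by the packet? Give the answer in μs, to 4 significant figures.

L = 61 × 8 = 488 bits.
Transmission delay = L/R = 488 / 4.1e+09 = 0.119024 μs.
Propagation delay = d/s = 31.5 m / 212000000 m/s = 0.148585 μs.
Total = 0.2676 μs.

0.2676 μs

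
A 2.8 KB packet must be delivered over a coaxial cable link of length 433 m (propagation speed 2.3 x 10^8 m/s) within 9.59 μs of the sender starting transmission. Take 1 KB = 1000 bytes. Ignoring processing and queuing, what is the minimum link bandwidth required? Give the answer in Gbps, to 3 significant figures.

2.91 Gbps

L = 22400 bits.
Propagation delay = 433 / 2.3e+08 = 1.88261 μs.
Transmission budget = 9.59 − 1.88261 = 7.70739 μs.
R ≥ L / t_tx = 22400 bits / 7.70739e-06 s = 2.91 Gbps.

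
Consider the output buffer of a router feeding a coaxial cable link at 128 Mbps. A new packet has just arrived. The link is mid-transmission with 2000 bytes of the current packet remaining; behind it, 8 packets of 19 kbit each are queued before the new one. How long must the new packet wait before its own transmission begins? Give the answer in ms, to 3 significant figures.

1.31 ms

Each queued packet: L/R = 19000/128000000 = 0.148438 ms.
8 queued → 1.1875 ms.
Plus remaining 16000 bits of current packet: 0.125 ms.
Queuing delay = 1.31 ms.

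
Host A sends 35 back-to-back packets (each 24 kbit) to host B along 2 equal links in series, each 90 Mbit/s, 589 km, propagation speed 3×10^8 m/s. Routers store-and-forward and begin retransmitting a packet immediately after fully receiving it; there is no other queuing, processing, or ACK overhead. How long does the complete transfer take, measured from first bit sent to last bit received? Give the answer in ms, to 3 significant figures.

13.5 ms

Per-hop transmission t_tx = L/R = 24000/90000000 = 0.266667 ms.
Per-hop propagation t_prop = 589000/300000000 = 1.96333 ms.
Pipeline fill: first packet needs 2·t_tx to clear all hops; remaining 34 packets each add one t_tx.
Total = (2+35-1)·t_tx + 2·t_prop = 36·0.266667 + 2·1.96333 = 13.5 ms.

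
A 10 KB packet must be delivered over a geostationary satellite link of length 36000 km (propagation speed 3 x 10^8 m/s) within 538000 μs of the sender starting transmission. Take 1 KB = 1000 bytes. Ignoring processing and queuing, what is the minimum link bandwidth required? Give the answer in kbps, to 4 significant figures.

L = 80000 bits.
Propagation delay = 36000000 / 300000000 = 120000 μs.
Transmission budget = 538000 − 120000 = 418000 μs.
R ≥ L / t_tx = 80000 bits / 0.418 s = 191.4 kbps.

191.4 kbps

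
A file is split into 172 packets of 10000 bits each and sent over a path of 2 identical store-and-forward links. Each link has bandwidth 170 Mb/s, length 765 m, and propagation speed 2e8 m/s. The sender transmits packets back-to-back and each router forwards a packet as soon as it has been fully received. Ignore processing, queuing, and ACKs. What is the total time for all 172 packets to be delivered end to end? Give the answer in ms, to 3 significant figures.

Per-hop transmission t_tx = L/R = 10000/170000000 = 0.0588235 ms.
Per-hop propagation t_prop = 765/200000000 = 0.003825 ms.
Pipeline fill: first packet needs 2·t_tx to clear all hops; remaining 171 packets each add one t_tx.
Total = (2+172-1)·t_tx + 2·t_prop = 173·0.0588235 + 2·0.003825 = 10.2 ms.

10.2 ms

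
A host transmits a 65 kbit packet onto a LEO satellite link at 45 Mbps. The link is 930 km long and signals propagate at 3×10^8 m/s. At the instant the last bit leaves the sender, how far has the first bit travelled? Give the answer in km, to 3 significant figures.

433 km

t_tx = L/R = 65000/45000000 = 0.00144444 s.
Distance = s × t_tx = 300000000 × 0.00144444 = 433 km.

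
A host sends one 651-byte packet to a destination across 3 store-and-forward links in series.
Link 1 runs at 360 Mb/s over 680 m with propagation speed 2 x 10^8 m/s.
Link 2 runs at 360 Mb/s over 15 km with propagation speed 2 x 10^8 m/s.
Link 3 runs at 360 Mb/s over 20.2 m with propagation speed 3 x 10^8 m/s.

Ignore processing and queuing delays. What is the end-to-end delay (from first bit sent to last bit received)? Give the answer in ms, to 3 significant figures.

0.122 ms

L = 651 × 8 = 5208 bits.
Transmission delay per hop = L/R = 5208/360000000 = 0.0144667 ms; 3 hops → 0.0434 ms.
Propagation delays (d/s per hop): 0.0034, 0.075, 6.73333e-05 ms; sum = 0.0784673 ms.
End-to-end = 0.122 ms.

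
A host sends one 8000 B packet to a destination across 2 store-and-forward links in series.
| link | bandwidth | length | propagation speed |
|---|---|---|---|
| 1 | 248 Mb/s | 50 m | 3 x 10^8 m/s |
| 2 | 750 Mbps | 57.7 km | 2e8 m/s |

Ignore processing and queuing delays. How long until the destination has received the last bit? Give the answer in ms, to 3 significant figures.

L = 8000 × 8 = 64000 bits.
Transmission delays (L/R per hop): 0.258065, 0.0853333 ms; sum = 0.343398 ms.
Propagation delays (d/s per hop): 0.000166667, 0.2885 ms; sum = 0.288667 ms.
End-to-end = 0.632 ms.

0.632 ms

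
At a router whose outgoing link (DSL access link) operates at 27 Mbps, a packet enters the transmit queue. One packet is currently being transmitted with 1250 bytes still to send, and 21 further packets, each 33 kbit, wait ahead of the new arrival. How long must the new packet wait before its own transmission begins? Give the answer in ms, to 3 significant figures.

26.0 ms

Each queued packet: L/R = 33000/27000000 = 1.22222 ms.
21 queued → 25.6667 ms.
Plus remaining 10000 bits of current packet: 0.37037 ms.
Queuing delay = 26.0 ms.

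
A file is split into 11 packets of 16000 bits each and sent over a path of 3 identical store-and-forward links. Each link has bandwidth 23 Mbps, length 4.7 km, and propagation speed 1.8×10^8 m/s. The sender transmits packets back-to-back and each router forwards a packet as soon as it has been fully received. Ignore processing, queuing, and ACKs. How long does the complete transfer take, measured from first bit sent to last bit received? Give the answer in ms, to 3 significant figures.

9.12 ms

Per-hop transmission t_tx = L/R = 16000/23000000 = 0.695652 ms.
Per-hop propagation t_prop = 4700/180000000 = 0.0261111 ms.
Pipeline fill: first packet needs 3·t_tx to clear all hops; remaining 10 packets each add one t_tx.
Total = (3+11-1)·t_tx + 3·t_prop = 13·0.695652 + 3·0.0261111 = 9.12 ms.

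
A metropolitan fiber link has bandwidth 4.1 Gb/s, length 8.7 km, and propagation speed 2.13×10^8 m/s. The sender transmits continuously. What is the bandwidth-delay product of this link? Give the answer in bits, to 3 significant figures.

167000 bits

Propagation delay = 8700 / 213000000 = 4.08451e-05 s.
BDP = R × t_prop = 4.1e+09 × 4.08451e-05 = 167465 bits.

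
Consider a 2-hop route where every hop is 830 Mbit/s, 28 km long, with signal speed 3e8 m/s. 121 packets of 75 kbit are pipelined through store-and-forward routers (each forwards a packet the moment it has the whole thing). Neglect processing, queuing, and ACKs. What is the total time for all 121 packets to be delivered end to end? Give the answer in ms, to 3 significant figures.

Per-hop transmission t_tx = L/R = 75000/830000000 = 0.0903614 ms.
Per-hop propagation t_prop = 28000/300000000 = 0.0933333 ms.
Pipeline fill: first packet needs 2·t_tx to clear all hops; remaining 120 packets each add one t_tx.
Total = (2+121-1)·t_tx + 2·t_prop = 122·0.0903614 + 2·0.0933333 = 11.2 ms.

11.2 ms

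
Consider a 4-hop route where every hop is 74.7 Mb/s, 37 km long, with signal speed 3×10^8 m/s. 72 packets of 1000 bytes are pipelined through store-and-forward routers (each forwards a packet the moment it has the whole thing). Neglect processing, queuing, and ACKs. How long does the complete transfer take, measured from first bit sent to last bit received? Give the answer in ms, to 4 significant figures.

8.525 ms

Per-hop transmission t_tx = L/R = 8000/74700000 = 0.107095 ms.
Per-hop propagation t_prop = 37000/300000000 = 0.123333 ms.
Pipeline fill: first packet needs 4·t_tx to clear all hops; remaining 71 packets each add one t_tx.
Total = (4+72-1)·t_tx + 4·t_prop = 75·0.107095 + 4·0.123333 = 8.525 ms.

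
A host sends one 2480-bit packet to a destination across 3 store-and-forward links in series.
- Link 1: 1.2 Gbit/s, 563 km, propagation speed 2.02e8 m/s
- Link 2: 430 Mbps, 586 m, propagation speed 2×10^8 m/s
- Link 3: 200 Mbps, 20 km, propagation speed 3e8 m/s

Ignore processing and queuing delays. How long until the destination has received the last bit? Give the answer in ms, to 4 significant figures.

Transmission delays (L/R per hop): 0.00206667, 0.00576744, 0.0124 ms; sum = 0.0202341 ms.
Propagation delays (d/s per hop): 2.78713, 0.00293, 0.0666667 ms; sum = 2.85673 ms.
End-to-end = 2.877 ms.

2.877 ms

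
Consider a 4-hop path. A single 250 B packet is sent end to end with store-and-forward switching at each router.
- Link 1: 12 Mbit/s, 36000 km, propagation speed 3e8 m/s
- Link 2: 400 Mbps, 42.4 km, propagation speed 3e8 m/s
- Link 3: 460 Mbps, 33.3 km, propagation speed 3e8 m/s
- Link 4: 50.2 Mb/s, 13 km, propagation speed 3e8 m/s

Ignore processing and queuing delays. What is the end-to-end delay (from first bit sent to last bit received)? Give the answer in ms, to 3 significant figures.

L = 250 × 8 = 2000 bits.
Transmission delays (L/R per hop): 0.166667, 0.005, 0.00434783, 0.0398406 ms; sum = 0.215855 ms.
Propagation delays (d/s per hop): 120, 0.141333, 0.111, 0.0433333 ms; sum = 120.296 ms.
End-to-end = 121 ms.

121 ms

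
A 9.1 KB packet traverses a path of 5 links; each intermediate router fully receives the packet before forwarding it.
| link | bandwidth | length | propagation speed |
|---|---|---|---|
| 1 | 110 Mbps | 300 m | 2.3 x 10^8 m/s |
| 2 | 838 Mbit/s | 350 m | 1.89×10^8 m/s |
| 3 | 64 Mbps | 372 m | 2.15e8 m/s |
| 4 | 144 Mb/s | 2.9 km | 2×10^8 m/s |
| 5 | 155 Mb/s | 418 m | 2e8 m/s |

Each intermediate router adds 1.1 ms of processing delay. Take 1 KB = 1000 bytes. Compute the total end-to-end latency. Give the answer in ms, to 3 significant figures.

7.28 ms

L = 72800 bits.
Transmission delays (L/R per hop): 0.661818, 0.0868735, 1.1375, 0.505556, 0.469677 ms; sum = 2.86142 ms.
Propagation delays (d/s per hop): 0.00130435, 0.00185185, 0.00173023, 0.0145, 0.00209 ms; sum = 0.0214764 ms.
Processing at 4 router(s): 4 × 1.1 ms = 4.4 ms.
End-to-end = 7.28 ms.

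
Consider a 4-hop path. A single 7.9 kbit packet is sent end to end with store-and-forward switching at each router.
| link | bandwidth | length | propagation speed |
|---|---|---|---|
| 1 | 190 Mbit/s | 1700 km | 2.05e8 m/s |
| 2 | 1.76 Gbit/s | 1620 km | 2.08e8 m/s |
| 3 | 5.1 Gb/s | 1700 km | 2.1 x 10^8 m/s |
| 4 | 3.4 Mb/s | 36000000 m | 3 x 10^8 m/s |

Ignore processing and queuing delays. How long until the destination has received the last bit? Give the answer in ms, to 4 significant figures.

146.5 ms

L = 7900 bits.
Transmission delays (L/R per hop): 0.0415789, 0.00448864, 0.00154902, 2.32353 ms; sum = 2.37115 ms.
Propagation delays (d/s per hop): 8.29268, 7.78846, 8.09524, 120 ms; sum = 144.176 ms.
End-to-end = 146.5 ms.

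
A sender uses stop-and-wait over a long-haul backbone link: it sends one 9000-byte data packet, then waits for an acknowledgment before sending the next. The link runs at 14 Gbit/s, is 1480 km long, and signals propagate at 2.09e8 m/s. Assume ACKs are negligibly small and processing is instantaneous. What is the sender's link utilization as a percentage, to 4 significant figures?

t_tx = L/R = 72000/14000000000 = 5.14286e-06 s.
t_prop = 1480000/209000000 = 0.00708134 s; RTT = 0.0141627 s.
Cycle = t_tx + RTT = 0.0141678 s.
Utilization = t_tx / cycle = 5.14286e-06/0.0141678 = 0.03630 %.

0.03630 %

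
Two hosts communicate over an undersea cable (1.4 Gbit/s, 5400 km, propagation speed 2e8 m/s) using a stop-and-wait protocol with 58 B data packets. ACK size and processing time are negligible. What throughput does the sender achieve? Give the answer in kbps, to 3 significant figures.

8.59 kbps

t_tx = L/R = 464/1400000000 = 3.31429e-07 s.
t_prop = 5400000/200000000 = 0.027 s; RTT = 0.054 s.
Cycle = t_tx + RTT = 0.0540003 s.
Throughput = L / cycle = 464 / 0.0540003 = 8.59 kbps.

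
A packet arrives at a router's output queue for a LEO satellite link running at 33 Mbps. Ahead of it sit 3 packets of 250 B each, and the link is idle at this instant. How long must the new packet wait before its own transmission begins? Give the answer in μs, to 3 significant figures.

182 μs

Each queued packet: L/R = 2000/33000000 = 60.6061 μs.
3 queued → 181.818 μs.
Queuing delay = 182 μs.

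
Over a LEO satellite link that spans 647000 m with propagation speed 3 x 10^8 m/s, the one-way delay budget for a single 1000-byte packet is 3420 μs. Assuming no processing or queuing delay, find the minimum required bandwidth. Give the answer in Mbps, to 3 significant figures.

6.33 Mbps

L = 8000 bits.
Propagation delay = 647000 / 300000000 = 2156.67 μs.
Transmission budget = 3420 − 2156.67 = 1263.33 μs.
R ≥ L / t_tx = 8000 bits / 0.00126333 s = 6.33 Mbps.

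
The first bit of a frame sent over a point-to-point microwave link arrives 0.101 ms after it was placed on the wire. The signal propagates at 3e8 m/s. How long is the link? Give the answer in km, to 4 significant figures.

30.30 km

d = s × t_prop = 300000000 × 0.000101 = 30.30 km.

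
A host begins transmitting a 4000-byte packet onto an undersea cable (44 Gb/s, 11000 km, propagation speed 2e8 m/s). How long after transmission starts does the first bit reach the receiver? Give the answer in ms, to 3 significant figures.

First bit experiences only propagation delay: d/s = 11000000/200000000 = 55.0 ms.

55.0 ms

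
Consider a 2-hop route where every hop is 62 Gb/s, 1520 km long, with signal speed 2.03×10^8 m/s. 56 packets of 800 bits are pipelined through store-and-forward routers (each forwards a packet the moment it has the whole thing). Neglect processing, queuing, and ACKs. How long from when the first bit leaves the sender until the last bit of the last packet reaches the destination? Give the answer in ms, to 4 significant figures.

Per-hop transmission t_tx = L/R = 800/62000000000 = 1.29032e-05 ms.
Per-hop propagation t_prop = 1520000/2.03e+08 = 7.48768 ms.
Pipeline fill: first packet needs 2·t_tx to clear all hops; remaining 55 packets each add one t_tx.
Total = (2+56-1)·t_tx + 2·t_prop = 57·1.29032e-05 + 2·7.48768 = 14.98 ms.

14.98 ms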